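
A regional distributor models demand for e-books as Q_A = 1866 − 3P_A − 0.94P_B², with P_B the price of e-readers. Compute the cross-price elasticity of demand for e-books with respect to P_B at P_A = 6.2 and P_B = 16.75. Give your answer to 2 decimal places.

-0.33

At P_A = 6.2 and P_B = 16.75: Q_A = 1583.671.
∂Q_A/∂P_B = -1.88P_B = -1.88(16.75) = -31.4900.
ε = (∂Q_A/∂P_B)(P_B/Q_A) = -31.4900 × (16.75/1583.671) ≈ -0.33.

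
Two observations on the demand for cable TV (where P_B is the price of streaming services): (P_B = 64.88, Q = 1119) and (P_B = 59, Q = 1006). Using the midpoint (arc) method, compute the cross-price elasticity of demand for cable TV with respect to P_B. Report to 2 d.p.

1.12

ΔQ_A = 1006 − 1119 = -113; ΔP_B = 59 − 64.88 = -5.88.
Midpoints: Q̄_A = 1062.5, P̄_B = 61.94.
ε = (ΔQ_A/Q̄_A)/(ΔP_B/P̄_B) = (-113/1062.5)/(-5.88/61.94) ≈ 1.12.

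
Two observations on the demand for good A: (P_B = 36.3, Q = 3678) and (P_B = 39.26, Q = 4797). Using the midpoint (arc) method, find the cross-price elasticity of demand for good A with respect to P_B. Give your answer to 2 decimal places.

3.37

ΔQ_A = 4797 − 3678 = 1119; ΔP_B = 39.26 − 36.3 = 2.96.
Midpoints: Q̄_A = 4237.5, P̄_B = 37.78.
ε = (ΔQ_A/Q̄_A)/(ΔP_B/P̄_B) = (1119/4237.5)/(2.96/37.78) ≈ 3.37.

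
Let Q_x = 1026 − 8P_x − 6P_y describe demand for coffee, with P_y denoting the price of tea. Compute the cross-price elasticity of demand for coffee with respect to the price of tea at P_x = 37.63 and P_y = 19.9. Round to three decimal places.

At P_x = 37.63 and P_y = 19.9: Q_x = 605.56.
∂Q_x/∂P_y = -6.
ε = (∂Q_x/∂P_y)(P_y/Q_x) = -6 × (19.9/605.56) ≈ -0.197.

-0.197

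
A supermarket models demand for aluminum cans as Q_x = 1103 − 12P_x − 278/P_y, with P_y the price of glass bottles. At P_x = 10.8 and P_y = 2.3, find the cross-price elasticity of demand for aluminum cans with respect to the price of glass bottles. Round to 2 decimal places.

At P_x = 10.8 and P_y = 2.3: Q_x = 852.530.
∂Q_x/∂P_y = 278/P_y² = 52.5520.
ε = (∂Q_x/∂P_y)(P_y/Q_x) = 52.5520 × (2.3/852.530) ≈ 0.14.
ε > 0: substitutes.

0.14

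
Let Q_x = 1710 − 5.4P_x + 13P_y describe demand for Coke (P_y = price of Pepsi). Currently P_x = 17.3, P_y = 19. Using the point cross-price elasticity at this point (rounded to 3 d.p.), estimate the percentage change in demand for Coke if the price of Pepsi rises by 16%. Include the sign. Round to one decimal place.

2.1%

At P_x = 17.3, P_y = 19: Q_x = 1863.58.
∂Q_x/∂P_y = 13.
ε = (∂Q_x/∂P_y)(P_y/Q_x) = 13.0000 × 19/1863.58 ≈ 0.133.
%ΔQ_x ≈ ε × %ΔP_y = 0.133 × (16%) = 2.1%.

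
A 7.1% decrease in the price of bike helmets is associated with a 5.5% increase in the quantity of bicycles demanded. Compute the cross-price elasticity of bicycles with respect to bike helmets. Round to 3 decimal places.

ε = (%ΔQ of bicycles) / (%ΔP of bike helmets) = (5.5%) / (-7.1%) ≈ -0.775.

-0.775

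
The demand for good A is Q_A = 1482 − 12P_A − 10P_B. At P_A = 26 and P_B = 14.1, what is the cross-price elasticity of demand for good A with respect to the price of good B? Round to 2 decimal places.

-0.14

At P_A = 26 and P_B = 14.1: Q_A = 1029.
∂Q_A/∂P_B = -10.
ε = (∂Q_A/∂P_B)(P_B/Q_A) = -10 × (14.1/1029) ≈ -0.14.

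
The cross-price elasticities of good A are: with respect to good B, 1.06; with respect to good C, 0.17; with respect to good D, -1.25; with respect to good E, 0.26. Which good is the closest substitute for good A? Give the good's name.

good B

Substitutes have ε > 0. Among the positive values, 1.06 (good B) is largest.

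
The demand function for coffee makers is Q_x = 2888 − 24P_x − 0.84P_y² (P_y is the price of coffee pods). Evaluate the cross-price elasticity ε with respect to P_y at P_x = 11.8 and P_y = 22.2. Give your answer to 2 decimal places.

-0.38

At P_x = 11.8 and P_y = 22.2: Q_x = 2190.814.
∂Q_x/∂P_y = -1.68P_y = -1.68(22.2) = -37.2960.
ε = (∂Q_x/∂P_y)(P_y/Q_x) = -37.2960 × (22.2/2190.814) ≈ -0.38.
ε < 0: complements.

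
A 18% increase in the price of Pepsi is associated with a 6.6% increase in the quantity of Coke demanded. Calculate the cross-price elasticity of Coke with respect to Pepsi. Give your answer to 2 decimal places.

ε = (%ΔQ of Coke) / (%ΔP of Pepsi) = (6.6%) / (18%) ≈ 0.37.
Positive cross-price elasticity: substitutes.

0.37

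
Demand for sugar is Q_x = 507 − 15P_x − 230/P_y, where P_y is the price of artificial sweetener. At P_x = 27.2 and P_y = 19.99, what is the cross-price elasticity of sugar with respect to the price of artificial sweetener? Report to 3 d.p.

At P_x = 27.2 and P_y = 19.99: Q_x = 87.494.
∂Q_x/∂P_y = 230/P_y² = 0.5756.
ε = (∂Q_x/∂P_y)(P_y/Q_x) = 0.5756 × (19.99/87.494) ≈ 0.132.
ε > 0: substitutes.

0.132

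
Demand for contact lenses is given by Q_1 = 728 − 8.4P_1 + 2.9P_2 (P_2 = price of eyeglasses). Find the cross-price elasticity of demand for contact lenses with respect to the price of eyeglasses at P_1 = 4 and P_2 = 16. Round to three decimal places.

At P_1 = 4 and P_2 = 16: Q_1 = 740.8.
∂Q_1/∂P_2 = 2.9.
ε = (∂Q_1/∂P_2)(P_2/Q_1) = 2.9 × (16/740.8) ≈ 0.063.

0.063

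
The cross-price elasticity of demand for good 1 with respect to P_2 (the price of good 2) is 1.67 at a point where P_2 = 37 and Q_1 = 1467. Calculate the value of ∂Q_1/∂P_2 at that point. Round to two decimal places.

66.21

ε = (∂Q_1/∂P_2)·(P_2/Q_1) ⇒ ∂Q_1/∂P_2 = ε·Q_1/P_2 = 1.67 × 1467/37 ≈ 66.21.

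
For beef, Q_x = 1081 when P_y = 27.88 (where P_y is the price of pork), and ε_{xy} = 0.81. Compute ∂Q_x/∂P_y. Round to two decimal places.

ε = (∂Q_x/∂P_y)·(P_y/Q_x) ⇒ ∂Q_x/∂P_y = ε·Q_x/P_y = 0.81 × 1081/27.88 ≈ 31.41.

31.41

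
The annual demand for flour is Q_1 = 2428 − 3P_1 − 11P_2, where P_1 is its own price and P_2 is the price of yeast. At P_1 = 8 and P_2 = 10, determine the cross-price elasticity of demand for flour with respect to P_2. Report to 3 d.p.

-0.048

At P_1 = 8 and P_2 = 10: Q_1 = 2294.
∂Q_1/∂P_2 = -11.
ε = (∂Q_1/∂P_2)(P_2/Q_1) = -11 × (10/2294) ≈ -0.048.
Since ε < 0, flour and yeast are complements.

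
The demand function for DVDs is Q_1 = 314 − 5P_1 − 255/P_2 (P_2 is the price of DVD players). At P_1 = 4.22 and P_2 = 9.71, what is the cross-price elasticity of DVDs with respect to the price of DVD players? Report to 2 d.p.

0.10

At P_1 = 4.22 and P_2 = 9.71: Q_1 = 266.638.
∂Q_1/∂P_2 = 255/P_2² = 2.7046.
ε = (∂Q_1/∂P_2)(P_2/Q_1) = 2.7046 × (9.71/266.638) ≈ 0.10.
ε > 0: substitutes.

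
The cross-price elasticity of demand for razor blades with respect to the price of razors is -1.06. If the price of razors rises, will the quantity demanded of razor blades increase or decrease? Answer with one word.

decrease

ε < 0 and the price of razors rises, so the quantity of razor blades moves in the opposite direction: it decreases.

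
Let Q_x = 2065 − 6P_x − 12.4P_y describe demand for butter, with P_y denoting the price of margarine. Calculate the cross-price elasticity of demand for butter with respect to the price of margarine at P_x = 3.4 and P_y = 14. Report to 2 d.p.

At P_x = 3.4 and P_y = 14: Q_x = 1871.
∂Q_x/∂P_y = -12.4.
ε = (∂Q_x/∂P_y)(P_y/Q_x) = -12.4 × (14/1871) ≈ -0.09.

-0.09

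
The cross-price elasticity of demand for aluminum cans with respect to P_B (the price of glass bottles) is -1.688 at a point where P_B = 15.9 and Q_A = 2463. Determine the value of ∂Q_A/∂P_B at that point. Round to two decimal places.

ε = (∂Q_A/∂P_B)·(P_B/Q_A) ⇒ ∂Q_A/∂P_B = ε·Q_A/P_B = -1.688 × 2463/15.9 ≈ -261.48.

-261.48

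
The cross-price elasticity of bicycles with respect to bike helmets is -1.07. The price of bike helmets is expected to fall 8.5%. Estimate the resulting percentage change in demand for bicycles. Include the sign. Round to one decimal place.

9.1%

%ΔQ ≈ ε × %ΔP of bike helmets = -1.07 × (-8.5%) = 9.1%.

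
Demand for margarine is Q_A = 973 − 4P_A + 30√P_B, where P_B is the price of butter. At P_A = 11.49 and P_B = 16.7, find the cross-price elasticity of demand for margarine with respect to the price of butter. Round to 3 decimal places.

0.058

At P_A = 11.49 and P_B = 16.7: Q_A = 1049.637.
∂Q_A/∂P_B = 30/(2√P_B) = 30/(2√16.7) = 3.6706.
ε = (∂Q_A/∂P_B)(P_B/Q_A) = 3.6706 × (16.7/1049.637) ≈ 0.058.
ε > 0: substitutes.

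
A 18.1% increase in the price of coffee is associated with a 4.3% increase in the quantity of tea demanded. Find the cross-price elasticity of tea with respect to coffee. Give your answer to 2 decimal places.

ε = (%ΔQ of tea) / (%ΔP of coffee) = (4.3%) / (18.1%) ≈ 0.24.
Positive cross-price elasticity: substitutes.

0.24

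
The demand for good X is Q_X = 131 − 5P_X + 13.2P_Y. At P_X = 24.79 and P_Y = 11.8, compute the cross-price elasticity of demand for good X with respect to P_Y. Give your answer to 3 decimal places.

At P_X = 24.79 and P_Y = 11.8: Q_X = 162.81.
∂Q_X/∂P_Y = 13.2.
ε = (∂Q_X/∂P_Y)(P_Y/Q_X) = 13.2 × (11.8/162.81) ≈ 0.957.
Since ε > 0, good X and good Y are substitutes.

0.957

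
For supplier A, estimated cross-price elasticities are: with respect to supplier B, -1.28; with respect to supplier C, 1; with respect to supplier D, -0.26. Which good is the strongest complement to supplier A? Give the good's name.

supplier B

Complements have ε < 0. The most negative value is -1.28 (supplier B).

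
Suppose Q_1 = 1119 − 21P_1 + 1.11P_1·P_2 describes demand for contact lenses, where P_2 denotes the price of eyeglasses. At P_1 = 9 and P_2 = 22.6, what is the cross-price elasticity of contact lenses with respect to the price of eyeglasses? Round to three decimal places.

0.195

At P_1 = 9 and P_2 = 22.6: Q_1 = 1155.774.
∂Q_1/∂P_2 = 1.11P_1 = 1.11(9) = 9.9900.
ε = (∂Q_1/∂P_2)(P_2/Q_1) = 9.9900 × (22.6/1155.774) ≈ 0.195.
ε > 0: substitutes.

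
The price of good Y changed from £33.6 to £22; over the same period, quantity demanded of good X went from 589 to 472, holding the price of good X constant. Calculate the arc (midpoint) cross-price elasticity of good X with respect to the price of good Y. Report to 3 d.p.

ΔQ_X = 472 − 589 = -117; ΔP_Y = 22 − 33.6 = -11.6.
Midpoints: Q̄_X = 530.5, P̄_Y = 27.80.
ε = (ΔQ_X/Q̄_X)/(ΔP_Y/P̄_Y) = (-117/530.5)/(-11.6/27.80) ≈ 0.529.

0.529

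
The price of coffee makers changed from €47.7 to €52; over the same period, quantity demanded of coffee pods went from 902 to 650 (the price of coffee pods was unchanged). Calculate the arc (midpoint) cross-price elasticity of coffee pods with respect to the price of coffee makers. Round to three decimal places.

-3.765

ΔQ_A = 650 − 902 = -252; ΔP_B = 52 − 47.7 = 4.3.
Midpoints: Q̄_A = 776.0, P̄_B = 49.85.
ε = (ΔQ_A/Q̄_A)/(ΔP_B/P̄_B) = (-252/776.0)/(4.3/49.85) ≈ -3.765.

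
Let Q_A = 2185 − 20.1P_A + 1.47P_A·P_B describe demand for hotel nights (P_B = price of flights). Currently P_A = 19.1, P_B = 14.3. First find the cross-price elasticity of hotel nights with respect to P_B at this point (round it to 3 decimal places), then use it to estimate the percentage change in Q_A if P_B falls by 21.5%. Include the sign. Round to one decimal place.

At P_A = 19.1, P_B = 14.3: Q_A = 2202.591.
∂Q_A/∂P_B = 1.47P_A = 28.0770.
ε = (∂Q_A/∂P_B)(P_B/Q_A) = 28.0770 × 14.3/2202.591 ≈ 0.182.
%ΔQ_A ≈ ε × %ΔP_B = 0.182 × (-21.5%) = -3.9%.

-3.9%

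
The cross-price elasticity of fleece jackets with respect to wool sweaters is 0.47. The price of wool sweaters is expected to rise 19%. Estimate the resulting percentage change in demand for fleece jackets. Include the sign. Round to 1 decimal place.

%ΔQ ≈ ε × %ΔP of wool sweaters = 0.47 × (19%) = 8.9%.

8.9%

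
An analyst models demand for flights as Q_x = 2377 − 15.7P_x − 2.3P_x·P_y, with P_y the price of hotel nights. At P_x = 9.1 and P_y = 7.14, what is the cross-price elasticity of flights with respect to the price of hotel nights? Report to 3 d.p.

At P_x = 9.1 and P_y = 7.14: Q_x = 2084.690.
∂Q_x/∂P_y = -2.3P_x = -2.3(9.1) = -20.9300.
ε = (∂Q_x/∂P_y)(P_y/Q_x) = -20.9300 × (7.14/2084.690) ≈ -0.072.
ε < 0: complements.

-0.072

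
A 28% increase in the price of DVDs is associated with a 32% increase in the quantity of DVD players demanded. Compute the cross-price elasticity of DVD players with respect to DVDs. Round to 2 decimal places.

ε = (%ΔQ of DVD players) / (%ΔP of DVDs) = (32%) / (28%) ≈ 1.14.
Positive cross-price elasticity: substitutes.

1.14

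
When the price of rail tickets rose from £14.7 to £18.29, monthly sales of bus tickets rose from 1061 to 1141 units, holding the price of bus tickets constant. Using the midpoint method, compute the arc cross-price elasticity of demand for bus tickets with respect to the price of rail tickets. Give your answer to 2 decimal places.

0.33

ΔQ_A = 1141 − 1061 = 80; ΔP_B = 18.29 − 14.7 = 3.59.
Midpoints: Q̄_A = 1101.0, P̄_B = 16.49.
ε = (ΔQ_A/Q̄_A)/(ΔP_B/P̄_B) = (80/1101.0)/(3.59/16.49) ≈ 0.33.
ε > 0: bus tickets and rail tickets are substitutes.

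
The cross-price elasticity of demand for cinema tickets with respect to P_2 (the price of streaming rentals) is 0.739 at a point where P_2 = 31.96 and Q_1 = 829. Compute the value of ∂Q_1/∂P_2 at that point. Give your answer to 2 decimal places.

ε = (∂Q_1/∂P_2)·(P_2/Q_1) ⇒ ∂Q_1/∂P_2 = ε·Q_1/P_2 = 0.739 × 829/31.96 ≈ 19.17.

19.17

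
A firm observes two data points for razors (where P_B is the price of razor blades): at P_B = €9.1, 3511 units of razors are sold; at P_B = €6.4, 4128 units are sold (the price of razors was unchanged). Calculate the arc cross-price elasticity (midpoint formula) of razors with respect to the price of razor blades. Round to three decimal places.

-0.464

ΔQ_A = 4128 − 3511 = 617; ΔP_B = 6.4 − 9.1 = -2.7.
Midpoints: Q̄_A = 3819.5, P̄_B = 7.75.
ε = (ΔQ_A/Q̄_A)/(ΔP_B/P̄_B) = (617/3819.5)/(-2.7/7.75) ≈ -0.464.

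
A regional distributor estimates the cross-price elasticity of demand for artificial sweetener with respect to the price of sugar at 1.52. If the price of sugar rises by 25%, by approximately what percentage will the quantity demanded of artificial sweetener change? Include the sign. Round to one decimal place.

38.0%

%ΔQ ≈ ε × %ΔP of sugar = 1.52 × (25%) = 38.0%.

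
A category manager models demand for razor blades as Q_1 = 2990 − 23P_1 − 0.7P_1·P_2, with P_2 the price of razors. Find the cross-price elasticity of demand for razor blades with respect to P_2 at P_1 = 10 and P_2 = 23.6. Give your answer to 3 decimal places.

-0.064

At P_1 = 10 and P_2 = 23.6: Q_1 = 2594.8.
∂Q_1/∂P_2 = -0.7P_1 = -0.7(10) = -7.0000.
ε = (∂Q_1/∂P_2)(P_2/Q_1) = -7.0000 × (23.6/2594.8) ≈ -0.064.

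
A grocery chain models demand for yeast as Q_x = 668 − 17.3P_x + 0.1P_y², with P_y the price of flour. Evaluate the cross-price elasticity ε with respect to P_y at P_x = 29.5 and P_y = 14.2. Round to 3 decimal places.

At P_x = 29.5 and P_y = 14.2: Q_x = 177.814.
∂Q_x/∂P_y = 0.2P_y = 0.2(14.2) = 2.8400.
ε = (∂Q_x/∂P_y)(P_y/Q_x) = 2.8400 × (14.2/177.814) ≈ 0.227.

0.227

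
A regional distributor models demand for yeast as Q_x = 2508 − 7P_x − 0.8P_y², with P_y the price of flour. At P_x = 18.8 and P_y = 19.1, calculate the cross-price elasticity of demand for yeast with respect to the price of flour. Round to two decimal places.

-0.28

At P_x = 18.8 and P_y = 19.1: Q_x = 2084.552.
∂Q_x/∂P_y = -1.6P_y = -1.6(19.1) = -30.5600.
ε = (∂Q_x/∂P_y)(P_y/Q_x) = -30.5600 × (19.1/2084.552) ≈ -0.28.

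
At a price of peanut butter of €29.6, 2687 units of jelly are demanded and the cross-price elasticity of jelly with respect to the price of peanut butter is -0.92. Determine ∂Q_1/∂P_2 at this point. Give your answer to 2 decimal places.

ε = (∂Q_1/∂P_2)·(P_2/Q_1) ⇒ ∂Q_1/∂P_2 = ε·Q_1/P_2 = -0.92 × 2687/29.6 ≈ -83.51.

-83.51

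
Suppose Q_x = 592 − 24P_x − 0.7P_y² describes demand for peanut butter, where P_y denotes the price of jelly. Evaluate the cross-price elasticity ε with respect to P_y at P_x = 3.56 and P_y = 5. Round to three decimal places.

At P_x = 3.56 and P_y = 5: Q_x = 489.06.
∂Q_x/∂P_y = -1.4P_y = -1.4(5) = -7.0000.
ε = (∂Q_x/∂P_y)(P_y/Q_x) = -7.0000 × (5/489.06) ≈ -0.072.
ε < 0: complements.

-0.072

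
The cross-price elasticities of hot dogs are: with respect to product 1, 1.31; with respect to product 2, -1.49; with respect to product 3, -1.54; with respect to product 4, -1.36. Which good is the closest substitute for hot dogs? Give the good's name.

product 1

Substitutes have ε > 0. Among the positive values, 1.31 (product 1) is largest.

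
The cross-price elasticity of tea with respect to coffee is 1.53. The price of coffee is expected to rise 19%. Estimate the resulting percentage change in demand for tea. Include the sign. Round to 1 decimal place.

29.1%

%ΔQ ≈ ε × %ΔP of coffee = 1.53 × (19%) = 29.1%.
Demand for tea rises by about 29.1%.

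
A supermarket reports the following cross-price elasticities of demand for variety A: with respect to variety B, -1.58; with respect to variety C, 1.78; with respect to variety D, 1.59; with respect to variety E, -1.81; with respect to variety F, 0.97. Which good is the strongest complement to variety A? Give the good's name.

Complements have ε < 0. The most negative value is -1.81 (variety E).

variety E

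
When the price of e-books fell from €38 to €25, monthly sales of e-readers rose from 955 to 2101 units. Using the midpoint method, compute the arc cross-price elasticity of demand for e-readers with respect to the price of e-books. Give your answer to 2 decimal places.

ΔQ_A = 2101 − 955 = 1146; ΔP_B = 25 − 38 = -13.
Midpoints: Q̄_A = 1528.0, P̄_B = 31.50.
ε = (ΔQ_A/Q̄_A)/(ΔP_B/P̄_B) = (1146/1528.0)/(-13/31.50) ≈ -1.82.

-1.82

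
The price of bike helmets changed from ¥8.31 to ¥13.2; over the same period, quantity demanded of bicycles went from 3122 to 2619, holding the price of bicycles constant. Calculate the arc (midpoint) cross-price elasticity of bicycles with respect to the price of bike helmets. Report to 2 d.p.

ΔQ_A = 2619 − 3122 = -503; ΔP_B = 13.2 − 8.31 = 4.89.
Midpoints: Q̄_A = 2870.5, P̄_B = 10.75.
ε = (ΔQ_A/Q̄_A)/(ΔP_B/P̄_B) = (-503/2870.5)/(4.89/10.75) ≈ -0.39.
ε < 0: bicycles and bike helmets are complements.

-0.39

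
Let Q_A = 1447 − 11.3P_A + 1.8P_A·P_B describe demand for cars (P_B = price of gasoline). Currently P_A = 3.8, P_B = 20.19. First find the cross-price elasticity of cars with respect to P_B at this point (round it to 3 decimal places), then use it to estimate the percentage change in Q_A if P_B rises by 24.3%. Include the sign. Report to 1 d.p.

At P_A = 3.8, P_B = 20.19: Q_A = 1542.160.
∂Q_A/∂P_B = 1.8P_A = 6.8400.
ε = (∂Q_A/∂P_B)(P_B/Q_A) = 6.8400 × 20.19/1542.160 ≈ 0.090.
%ΔQ_A ≈ ε × %ΔP_B = 0.090 × (24.3%) = 2.2%.

2.2%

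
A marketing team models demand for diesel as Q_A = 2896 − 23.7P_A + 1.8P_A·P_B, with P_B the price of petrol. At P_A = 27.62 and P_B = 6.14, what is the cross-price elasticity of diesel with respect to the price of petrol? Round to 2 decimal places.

At P_A = 27.62 and P_B = 6.14: Q_A = 2546.662.
∂Q_A/∂P_B = 1.8P_A = 1.8(27.62) = 49.7160.
ε = (∂Q_A/∂P_B)(P_B/Q_A) = 49.7160 × (6.14/2546.662) ≈ 0.12.
ε > 0: substitutes.

0.12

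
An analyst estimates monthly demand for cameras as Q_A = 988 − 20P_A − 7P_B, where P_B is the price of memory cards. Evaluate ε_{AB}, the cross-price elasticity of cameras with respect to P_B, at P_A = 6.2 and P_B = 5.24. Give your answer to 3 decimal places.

-0.044

At P_A = 6.2 and P_B = 5.24: Q_A = 827.32.
∂Q_A/∂P_B = -7.
ε = (∂Q_A/∂P_B)(P_B/Q_A) = -7 × (5.24/827.32) ≈ -0.044.
Since ε < 0, cameras and memory cards are complements.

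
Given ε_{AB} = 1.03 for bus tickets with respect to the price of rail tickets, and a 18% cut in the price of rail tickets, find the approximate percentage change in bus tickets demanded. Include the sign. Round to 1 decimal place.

%ΔQ ≈ ε × %ΔP of rail tickets = 1.03 × (-18%) = -18.5%.
Demand for bus tickets falls by about 18.5%.

-18.5%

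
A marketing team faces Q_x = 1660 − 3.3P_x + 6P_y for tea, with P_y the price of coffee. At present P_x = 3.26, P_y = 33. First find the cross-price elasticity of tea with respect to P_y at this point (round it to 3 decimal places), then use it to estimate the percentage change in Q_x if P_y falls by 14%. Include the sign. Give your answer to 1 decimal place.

At P_x = 3.26, P_y = 33: Q_x = 1847.242.
∂Q_x/∂P_y = 6.
ε = (∂Q_x/∂P_y)(P_y/Q_x) = 6.0000 × 33/1847.242 ≈ 0.107.
%ΔQ_x ≈ ε × %ΔP_y = 0.107 × (-14%) = -1.5%.

-1.5%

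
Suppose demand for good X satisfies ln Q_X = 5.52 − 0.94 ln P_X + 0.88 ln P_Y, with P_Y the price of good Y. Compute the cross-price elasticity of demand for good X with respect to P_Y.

0.88

In a log-linear (constant-elasticity) demand function, the coefficient on ln P_Y is the cross-price elasticity.
ε = 0.88. Positive, so good X and good Y are substitutes.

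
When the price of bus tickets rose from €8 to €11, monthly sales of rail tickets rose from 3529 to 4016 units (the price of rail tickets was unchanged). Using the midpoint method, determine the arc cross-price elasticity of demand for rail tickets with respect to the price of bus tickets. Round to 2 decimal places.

ΔQ_A = 4016 − 3529 = 487; ΔP_B = 11 − 8 = 3.
Midpoints: Q̄_A = 3772.5, P̄_B = 9.50.
ε = (ΔQ_A/Q̄_A)/(ΔP_B/P̄_B) = (487/3772.5)/(3/9.50) ≈ 0.41.
ε > 0: rail tickets and bus tickets are substitutes.

0.41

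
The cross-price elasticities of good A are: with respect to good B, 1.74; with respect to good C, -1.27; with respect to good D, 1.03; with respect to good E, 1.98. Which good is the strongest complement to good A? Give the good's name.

good C

Complements have ε < 0. The most negative value is -1.27 (good C).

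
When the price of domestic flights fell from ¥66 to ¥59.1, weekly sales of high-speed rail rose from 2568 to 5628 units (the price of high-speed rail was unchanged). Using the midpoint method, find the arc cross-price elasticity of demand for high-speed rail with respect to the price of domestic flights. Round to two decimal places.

-6.77

ΔQ_A = 5628 − 2568 = 3060; ΔP_B = 59.1 − 66 = -6.9.
Midpoints: Q̄_A = 4098.0, P̄_B = 62.55.
ε = (ΔQ_A/Q̄_A)/(ΔP_B/P̄_B) = (3060/4098.0)/(-6.9/62.55) ≈ -6.77.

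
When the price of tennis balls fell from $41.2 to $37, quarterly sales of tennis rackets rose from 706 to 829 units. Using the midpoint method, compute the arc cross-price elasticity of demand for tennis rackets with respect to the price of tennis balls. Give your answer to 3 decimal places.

ΔQ_A = 829 − 706 = 123; ΔP_B = 37 − 41.2 = -4.2.
Midpoints: Q̄_A = 767.5, P̄_B = 39.10.
ε = (ΔQ_A/Q̄_A)/(ΔP_B/P̄_B) = (123/767.5)/(-4.2/39.10) ≈ -1.492.
ε < 0: tennis rackets and tennis balls are complements.

-1.492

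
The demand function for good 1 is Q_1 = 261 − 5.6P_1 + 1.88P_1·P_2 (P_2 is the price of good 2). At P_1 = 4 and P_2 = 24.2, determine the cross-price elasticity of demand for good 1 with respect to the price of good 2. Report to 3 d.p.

0.433

At P_1 = 4 and P_2 = 24.2: Q_1 = 420.584.
∂Q_1/∂P_2 = 1.88P_1 = 1.88(4) = 7.5200.
ε = (∂Q_1/∂P_2)(P_2/Q_1) = 7.5200 × (24.2/420.584) ≈ 0.433.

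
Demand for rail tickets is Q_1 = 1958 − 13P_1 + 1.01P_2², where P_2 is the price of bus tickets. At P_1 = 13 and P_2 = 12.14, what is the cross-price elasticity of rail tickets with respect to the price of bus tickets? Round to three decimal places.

0.154

At P_1 = 13 and P_2 = 12.14: Q_1 = 1937.853.
∂Q_1/∂P_2 = 2.02P_2 = 2.02(12.14) = 24.5228.
ε = (∂Q_1/∂P_2)(P_2/Q_1) = 24.5228 × (12.14/1937.853) ≈ 0.154.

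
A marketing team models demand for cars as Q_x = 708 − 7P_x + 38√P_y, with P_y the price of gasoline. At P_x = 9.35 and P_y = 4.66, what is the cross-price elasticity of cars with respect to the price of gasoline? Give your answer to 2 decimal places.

At P_x = 9.35 and P_y = 4.66: Q_x = 724.581.
∂Q_x/∂P_y = 38/(2√P_y) = 38/(2√4.66) = 8.8016.
ε = (∂Q_x/∂P_y)(P_y/Q_x) = 8.8016 × (4.66/724.581) ≈ 0.06.
ε > 0: substitutes.

0.06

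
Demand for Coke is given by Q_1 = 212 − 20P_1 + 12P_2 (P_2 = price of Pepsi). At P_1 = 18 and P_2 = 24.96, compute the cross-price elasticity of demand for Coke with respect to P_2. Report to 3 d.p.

At P_1 = 18 and P_2 = 24.96: Q_1 = 151.52.
∂Q_1/∂P_2 = 12.
ε = (∂Q_1/∂P_2)(P_2/Q_1) = 12 × (24.96/151.52) ≈ 1.977.
Since ε > 0, Coke and Pepsi are substitutes.

1.977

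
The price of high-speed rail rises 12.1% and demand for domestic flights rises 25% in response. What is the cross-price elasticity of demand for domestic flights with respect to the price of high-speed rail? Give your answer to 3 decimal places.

ε = (%ΔQ of domestic flights) / (%ΔP of high-speed rail) = (25%) / (12.1%) ≈ 2.066.
Positive cross-price elasticity: substitutes.

2.066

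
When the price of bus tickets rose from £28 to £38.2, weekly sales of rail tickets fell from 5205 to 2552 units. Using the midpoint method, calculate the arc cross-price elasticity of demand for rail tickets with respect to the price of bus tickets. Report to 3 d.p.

-2.220

ΔQ_A = 2552 − 5205 = -2653; ΔP_B = 38.2 − 28 = 10.2.
Midpoints: Q̄_A = 3878.5, P̄_B = 33.10.
ε = (ΔQ_A/Q̄_A)/(ΔP_B/P̄_B) = (-2653/3878.5)/(10.2/33.10) ≈ -2.220.
ε < 0: rail tickets and bus tickets are complements.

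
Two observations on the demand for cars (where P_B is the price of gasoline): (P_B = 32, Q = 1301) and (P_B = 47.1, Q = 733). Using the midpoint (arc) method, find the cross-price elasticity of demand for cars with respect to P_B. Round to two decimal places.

ΔQ_A = 733 − 1301 = -568; ΔP_B = 47.1 − 32 = 15.1.
Midpoints: Q̄_A = 1017.0, P̄_B = 39.55.
ε = (ΔQ_A/Q̄_A)/(ΔP_B/P̄_B) = (-568/1017.0)/(15.1/39.55) ≈ -1.46.
ε < 0: cars and gasoline are complements.

-1.46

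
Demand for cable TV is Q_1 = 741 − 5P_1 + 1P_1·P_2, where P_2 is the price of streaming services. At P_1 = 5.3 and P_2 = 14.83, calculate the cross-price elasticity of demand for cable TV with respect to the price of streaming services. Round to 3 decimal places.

0.099

At P_1 = 5.3 and P_2 = 14.83: Q_1 = 793.099.
∂Q_1/∂P_2 = 1P_1 = 1(5.3) = 5.3000.
ε = (∂Q_1/∂P_2)(P_2/Q_1) = 5.3000 × (14.83/793.099) ≈ 0.099.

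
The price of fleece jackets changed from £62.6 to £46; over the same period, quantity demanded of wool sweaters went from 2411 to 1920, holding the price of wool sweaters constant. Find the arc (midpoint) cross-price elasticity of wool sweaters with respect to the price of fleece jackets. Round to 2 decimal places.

ΔQ_A = 1920 − 2411 = -491; ΔP_B = 46 − 62.6 = -16.6.
Midpoints: Q̄_A = 2165.5, P̄_B = 54.30.
ε = (ΔQ_A/Q̄_A)/(ΔP_B/P̄_B) = (-491/2165.5)/(-16.6/54.30) ≈ 0.74.
ε > 0: wool sweaters and fleece jackets are substitutes.

0.74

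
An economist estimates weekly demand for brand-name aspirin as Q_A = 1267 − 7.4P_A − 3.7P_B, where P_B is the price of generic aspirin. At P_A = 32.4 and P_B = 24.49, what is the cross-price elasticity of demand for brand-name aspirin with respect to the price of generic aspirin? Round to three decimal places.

-0.097

At P_A = 32.4 and P_B = 24.49: Q_A = 936.627.
∂Q_A/∂P_B = -3.7.
ε = (∂Q_A/∂P_B)(P_B/Q_A) = -3.7 × (24.49/936.627) ≈ -0.097.
Since ε < 0, brand-name aspirin and generic aspirin are complements.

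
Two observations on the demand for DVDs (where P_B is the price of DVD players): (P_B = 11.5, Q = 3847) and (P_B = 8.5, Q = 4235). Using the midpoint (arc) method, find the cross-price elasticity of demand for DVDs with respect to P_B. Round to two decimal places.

ΔQ_A = 4235 − 3847 = 388; ΔP_B = 8.5 − 11.5 = -3.
Midpoints: Q̄_A = 4041.0, P̄_B = 10.00.
ε = (ΔQ_A/Q̄_A)/(ΔP_B/P̄_B) = (388/4041.0)/(-3/10.00) ≈ -0.32.

-0.32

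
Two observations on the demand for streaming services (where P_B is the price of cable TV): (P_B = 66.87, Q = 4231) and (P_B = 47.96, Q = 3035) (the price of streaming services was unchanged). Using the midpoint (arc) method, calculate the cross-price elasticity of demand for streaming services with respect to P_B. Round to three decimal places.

1.000

ΔQ_A = 3035 − 4231 = -1196; ΔP_B = 47.96 − 66.87 = -18.91.
Midpoints: Q̄_A = 3633.0, P̄_B = 57.42.
ε = (ΔQ_A/Q̄_A)/(ΔP_B/P̄_B) = (-1196/3633.0)/(-18.91/57.42) ≈ 1.000.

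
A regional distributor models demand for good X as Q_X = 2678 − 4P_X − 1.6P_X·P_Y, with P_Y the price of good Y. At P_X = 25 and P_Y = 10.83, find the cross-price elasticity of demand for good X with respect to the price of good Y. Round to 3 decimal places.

-0.202

At P_X = 25 and P_Y = 10.83: Q_X = 2144.8.
∂Q_X/∂P_Y = -1.6P_X = -1.6(25) = -40.0000.
ε = (∂Q_X/∂P_Y)(P_Y/Q_X) = -40.0000 × (10.83/2144.8) ≈ -0.202.
ε < 0: complements.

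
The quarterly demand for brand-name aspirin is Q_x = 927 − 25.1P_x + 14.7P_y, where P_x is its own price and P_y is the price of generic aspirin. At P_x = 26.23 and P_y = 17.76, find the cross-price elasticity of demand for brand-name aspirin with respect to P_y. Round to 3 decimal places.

At P_x = 26.23 and P_y = 17.76: Q_x = 529.699.
∂Q_x/∂P_y = 14.7.
ε = (∂Q_x/∂P_y)(P_y/Q_x) = 14.7 × (17.76/529.699) ≈ 0.493.
Since ε > 0, brand-name aspirin and generic aspirin are substitutes.

0.493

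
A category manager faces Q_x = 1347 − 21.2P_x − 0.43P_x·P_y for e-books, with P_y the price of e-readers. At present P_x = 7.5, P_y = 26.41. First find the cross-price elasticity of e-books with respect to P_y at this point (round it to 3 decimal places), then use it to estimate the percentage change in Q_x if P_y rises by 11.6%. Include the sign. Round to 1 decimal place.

At P_x = 7.5, P_y = 26.41: Q_x = 1102.828.
∂Q_x/∂P_y = -0.43P_x = -3.2250.
ε = (∂Q_x/∂P_y)(P_y/Q_x) = -3.2250 × 26.41/1102.828 ≈ -0.077.
%ΔQ_x ≈ ε × %ΔP_y = -0.077 × (11.6%) = -0.9%.

-0.9%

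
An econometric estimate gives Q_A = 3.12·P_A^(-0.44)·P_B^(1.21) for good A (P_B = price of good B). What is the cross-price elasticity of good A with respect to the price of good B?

In a log-linear (constant-elasticity) demand function, the coefficient on the exponent of P_B is the cross-price elasticity.
ε = 1.21. Positive, so good A and good B are substitutes.

1.21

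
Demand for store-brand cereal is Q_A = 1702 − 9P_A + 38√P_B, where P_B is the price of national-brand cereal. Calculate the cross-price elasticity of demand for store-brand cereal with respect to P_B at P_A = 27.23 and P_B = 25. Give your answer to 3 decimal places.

At P_A = 27.23 and P_B = 25: Q_A = 1646.93.
∂Q_A/∂P_B = 38/(2√P_B) = 38/(2√25) = 3.8000.
ε = (∂Q_A/∂P_B)(P_B/Q_A) = 3.8000 × (25/1646.93) ≈ 0.058.

0.058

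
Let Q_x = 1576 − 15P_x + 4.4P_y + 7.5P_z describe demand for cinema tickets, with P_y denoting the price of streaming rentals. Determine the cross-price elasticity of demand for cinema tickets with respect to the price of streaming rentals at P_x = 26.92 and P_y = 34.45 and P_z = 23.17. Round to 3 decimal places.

At P_x = 26.92 and P_y = 34.45 and P_z = 23.17: Q_x = 1497.555.
∂Q_x/∂P_y = 4.4.
ε = (∂Q_x/∂P_y)(P_y/Q_x) = 4.4 × (34.45/1497.555) ≈ 0.101.

0.101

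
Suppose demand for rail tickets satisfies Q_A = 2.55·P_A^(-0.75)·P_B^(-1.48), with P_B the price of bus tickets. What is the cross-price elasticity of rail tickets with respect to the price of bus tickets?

-1.48

In a log-linear (constant-elasticity) demand function, the coefficient on the exponent of P_B is the cross-price elasticity.
ε = -1.48. Negative, so rail tickets and bus tickets are complements.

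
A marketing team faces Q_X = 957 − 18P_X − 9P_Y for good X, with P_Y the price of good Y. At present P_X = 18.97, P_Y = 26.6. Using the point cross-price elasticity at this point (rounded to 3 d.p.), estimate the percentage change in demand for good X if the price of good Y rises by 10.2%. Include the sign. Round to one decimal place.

-6.5%

At P_X = 18.97, P_Y = 26.6: Q_X = 376.14.
∂Q_X/∂P_Y = -9.
ε = (∂Q_X/∂P_Y)(P_Y/Q_X) = -9.0000 × 26.6/376.14 ≈ -0.636.
%ΔQ_X ≈ ε × %ΔP_Y = -0.636 × (10.2%) = -6.5%.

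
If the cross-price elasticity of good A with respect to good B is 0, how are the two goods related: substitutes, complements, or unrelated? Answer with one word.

ε = 0: demand for good A does not respond to good B's price; the goods are unrelated.

unrelated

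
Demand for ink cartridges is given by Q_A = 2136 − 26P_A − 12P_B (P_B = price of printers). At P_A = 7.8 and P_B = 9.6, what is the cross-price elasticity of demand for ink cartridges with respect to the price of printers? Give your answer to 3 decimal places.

At P_A = 7.8 and P_B = 9.6: Q_A = 1818.
∂Q_A/∂P_B = -12.
ε = (∂Q_A/∂P_B)(P_B/Q_A) = -12 × (9.6/1818) ≈ -0.063.
Since ε < 0, ink cartridges and printers are complements.

-0.063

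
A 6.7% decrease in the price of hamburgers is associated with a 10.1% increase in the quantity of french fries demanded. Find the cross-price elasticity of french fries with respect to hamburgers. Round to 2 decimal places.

ε = (%ΔQ of french fries) / (%ΔP of hamburgers) = (10.1%) / (-6.7%) ≈ -1.51.
Negative cross-price elasticity: complements.

-1.51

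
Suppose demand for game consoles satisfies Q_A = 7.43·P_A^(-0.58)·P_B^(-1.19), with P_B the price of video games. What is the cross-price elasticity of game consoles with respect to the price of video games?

In a log-linear (constant-elasticity) demand function, the coefficient on the exponent of P_B is the cross-price elasticity.
ε = -1.19. Negative, so game consoles and video games are complements.

-1.19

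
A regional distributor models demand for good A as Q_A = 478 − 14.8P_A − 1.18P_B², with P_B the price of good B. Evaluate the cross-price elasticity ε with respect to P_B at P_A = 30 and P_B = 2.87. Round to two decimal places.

At P_A = 30 and P_B = 2.87: Q_A = 24.280.
∂Q_A/∂P_B = -2.36P_B = -2.36(2.87) = -6.7732.
ε = (∂Q_A/∂P_B)(P_B/Q_A) = -6.7732 × (2.87/24.280) ≈ -0.80.
ε < 0: complements.

-0.80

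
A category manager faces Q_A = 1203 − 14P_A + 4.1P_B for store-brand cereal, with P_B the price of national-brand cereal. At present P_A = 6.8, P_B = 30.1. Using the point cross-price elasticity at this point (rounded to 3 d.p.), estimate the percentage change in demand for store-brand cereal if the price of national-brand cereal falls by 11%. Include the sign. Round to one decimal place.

-1.1%

At P_A = 6.8, P_B = 30.1: Q_A = 1231.21.
∂Q_A/∂P_B = 4.1.
ε = (∂Q_A/∂P_B)(P_B/Q_A) = 4.1000 × 30.1/1231.21 ≈ 0.100.
%ΔQ_A ≈ ε × %ΔP_B = 0.100 × (-11%) = -1.1%.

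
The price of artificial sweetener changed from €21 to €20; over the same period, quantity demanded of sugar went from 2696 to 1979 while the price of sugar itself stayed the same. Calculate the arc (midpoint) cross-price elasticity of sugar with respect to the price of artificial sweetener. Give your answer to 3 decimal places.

ΔQ_A = 1979 − 2696 = -717; ΔP_B = 20 − 21 = -1.
Midpoints: Q̄_A = 2337.5, P̄_B = 20.50.
ε = (ΔQ_A/Q̄_A)/(ΔP_B/P̄_B) = (-717/2337.5)/(-1/20.50) ≈ 6.288.

6.288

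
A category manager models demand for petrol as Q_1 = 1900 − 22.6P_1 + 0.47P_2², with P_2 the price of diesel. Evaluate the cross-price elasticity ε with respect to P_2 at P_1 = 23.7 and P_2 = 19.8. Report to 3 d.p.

At P_1 = 23.7 and P_2 = 19.8: Q_1 = 1548.639.
∂Q_1/∂P_2 = 0.94P_2 = 0.94(19.8) = 18.6120.
ε = (∂Q_1/∂P_2)(P_2/Q_1) = 18.6120 × (19.8/1548.639) ≈ 0.238.
ε > 0: substitutes.

0.238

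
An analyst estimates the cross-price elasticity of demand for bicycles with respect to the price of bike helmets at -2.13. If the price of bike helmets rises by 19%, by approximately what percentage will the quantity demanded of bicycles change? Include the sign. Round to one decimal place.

%ΔQ ≈ ε × %ΔP of bike helmets = -2.13 × (19%) = -40.5%.

-40.5%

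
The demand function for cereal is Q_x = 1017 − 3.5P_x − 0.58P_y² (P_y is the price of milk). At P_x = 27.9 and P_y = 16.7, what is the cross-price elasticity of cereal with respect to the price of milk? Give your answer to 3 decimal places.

At P_x = 27.9 and P_y = 16.7: Q_x = 757.594.
∂Q_x/∂P_y = -1.16P_y = -1.16(16.7) = -19.3720.
ε = (∂Q_x/∂P_y)(P_y/Q_x) = -19.3720 × (16.7/757.594) ≈ -0.427.
ε < 0: complements.

-0.427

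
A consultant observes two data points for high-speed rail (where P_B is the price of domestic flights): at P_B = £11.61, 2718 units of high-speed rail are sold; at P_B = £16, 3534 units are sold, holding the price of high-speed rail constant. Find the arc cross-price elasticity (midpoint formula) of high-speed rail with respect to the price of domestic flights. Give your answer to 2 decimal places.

0.82

ΔQ_A = 3534 − 2718 = 816; ΔP_B = 16 − 11.61 = 4.39.
Midpoints: Q̄_A = 3126.0, P̄_B = 13.80.
ε = (ΔQ_A/Q̄_A)/(ΔP_B/P̄_B) = (816/3126.0)/(4.39/13.80) ≈ 0.82.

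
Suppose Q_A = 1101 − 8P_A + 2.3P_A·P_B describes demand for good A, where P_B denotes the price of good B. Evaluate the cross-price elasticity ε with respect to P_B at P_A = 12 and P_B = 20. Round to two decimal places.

At P_A = 12 and P_B = 20: Q_A = 1557.
∂Q_A/∂P_B = 2.3P_A = 2.3(12) = 27.6000.
ε = (∂Q_A/∂P_B)(P_B/Q_A) = 27.6000 × (20/1557) ≈ 0.35.
ε > 0: substitutes.

0.35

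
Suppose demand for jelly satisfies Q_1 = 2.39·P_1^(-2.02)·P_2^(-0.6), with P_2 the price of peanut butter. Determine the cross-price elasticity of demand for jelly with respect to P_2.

In a log-linear (constant-elasticity) demand function, the coefficient on the exponent of P_2 is the cross-price elasticity.
ε = -0.60. Negative, so jelly and peanut butter are complements.

-0.60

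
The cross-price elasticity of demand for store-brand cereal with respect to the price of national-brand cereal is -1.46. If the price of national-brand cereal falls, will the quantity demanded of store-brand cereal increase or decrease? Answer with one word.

increase

ε < 0 and the price of national-brand cereal falls, so the quantity of store-brand cereal moves in the opposite direction: it increases.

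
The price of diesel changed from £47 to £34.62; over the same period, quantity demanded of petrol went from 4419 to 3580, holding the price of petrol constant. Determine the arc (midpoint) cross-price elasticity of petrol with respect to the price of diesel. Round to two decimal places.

0.69

ΔQ_A = 3580 − 4419 = -839; ΔP_B = 34.62 − 47 = -12.38.
Midpoints: Q̄_A = 3999.5, P̄_B = 40.81.
ε = (ΔQ_A/Q̄_A)/(ΔP_B/P̄_B) = (-839/3999.5)/(-12.38/40.81) ≈ 0.69.
ε > 0: petrol and diesel are substitutes.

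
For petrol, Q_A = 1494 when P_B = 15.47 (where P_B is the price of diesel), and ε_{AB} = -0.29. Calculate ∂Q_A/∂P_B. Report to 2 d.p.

-28.01

ε = (∂Q_A/∂P_B)·(P_B/Q_A) ⇒ ∂Q_A/∂P_B = ε·Q_A/P_B = -0.29 × 1494/15.47 ≈ -28.01.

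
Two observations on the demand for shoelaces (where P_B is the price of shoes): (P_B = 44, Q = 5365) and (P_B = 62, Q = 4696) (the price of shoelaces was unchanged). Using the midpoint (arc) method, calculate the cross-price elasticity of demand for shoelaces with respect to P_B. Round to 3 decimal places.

ΔQ_A = 4696 − 5365 = -669; ΔP_B = 62 − 44 = 18.
Midpoints: Q̄_A = 5030.5, P̄_B = 53.00.
ε = (ΔQ_A/Q̄_A)/(ΔP_B/P̄_B) = (-669/5030.5)/(18/53.00) ≈ -0.392.
ε < 0: shoelaces and shoes are complements.

-0.392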